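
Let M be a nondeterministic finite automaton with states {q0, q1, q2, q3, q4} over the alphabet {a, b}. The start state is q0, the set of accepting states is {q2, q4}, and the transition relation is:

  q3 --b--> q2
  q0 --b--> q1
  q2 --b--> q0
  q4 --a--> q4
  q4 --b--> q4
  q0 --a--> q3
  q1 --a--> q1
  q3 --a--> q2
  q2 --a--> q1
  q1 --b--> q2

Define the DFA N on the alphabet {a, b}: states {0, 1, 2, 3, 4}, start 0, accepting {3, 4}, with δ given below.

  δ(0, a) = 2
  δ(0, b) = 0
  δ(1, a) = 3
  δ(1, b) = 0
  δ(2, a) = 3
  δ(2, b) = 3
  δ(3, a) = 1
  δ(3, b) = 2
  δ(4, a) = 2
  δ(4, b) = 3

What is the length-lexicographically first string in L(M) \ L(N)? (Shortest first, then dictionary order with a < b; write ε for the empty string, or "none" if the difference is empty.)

The string bb is accepted by M but not by N.
No shorter string lies in the difference, and bb is the lexicographically first length-2 string in L(M) \ L(N).

bb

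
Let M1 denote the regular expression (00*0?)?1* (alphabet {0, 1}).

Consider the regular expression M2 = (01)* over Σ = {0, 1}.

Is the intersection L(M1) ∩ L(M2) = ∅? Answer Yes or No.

No

The empty string ε is accepted by both M1 and M2.
Hence L(M1) ∩ L(M2) ≠ ∅.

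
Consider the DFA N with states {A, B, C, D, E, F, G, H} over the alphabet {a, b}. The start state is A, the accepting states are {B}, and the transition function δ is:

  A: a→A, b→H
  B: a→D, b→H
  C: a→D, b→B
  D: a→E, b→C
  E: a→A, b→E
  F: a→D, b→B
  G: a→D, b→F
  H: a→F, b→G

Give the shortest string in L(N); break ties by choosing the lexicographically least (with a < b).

bab

A breadth-first search from A reaches an accepting state first via the path A → H → F → B on input bab.
No string of length < 3 is accepted (BFS exhausts all shorter strings without reaching an accepting state), and bab is the lexicographically least accepting string of length 3.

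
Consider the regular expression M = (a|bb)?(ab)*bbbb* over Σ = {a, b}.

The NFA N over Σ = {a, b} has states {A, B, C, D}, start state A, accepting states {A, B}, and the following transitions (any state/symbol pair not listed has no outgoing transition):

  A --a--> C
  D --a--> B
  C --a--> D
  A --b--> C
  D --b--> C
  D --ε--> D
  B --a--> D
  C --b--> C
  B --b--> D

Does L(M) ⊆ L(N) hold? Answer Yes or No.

No

The string bbb is in L(M) but not in L(N).
So L(M) ⊄ L(N).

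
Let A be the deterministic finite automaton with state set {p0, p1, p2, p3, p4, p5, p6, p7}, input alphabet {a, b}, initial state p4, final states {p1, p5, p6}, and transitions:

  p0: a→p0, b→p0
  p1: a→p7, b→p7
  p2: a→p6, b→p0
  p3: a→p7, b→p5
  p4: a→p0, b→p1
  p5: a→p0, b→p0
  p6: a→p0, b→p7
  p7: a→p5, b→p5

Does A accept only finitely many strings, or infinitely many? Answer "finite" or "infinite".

finite

The useful states (reachable from p4 and able to reach an accepting state) are {p1, p4, p5, p7}.
Restricted to these states the transition graph has no cycle, so every accepting path has bounded length and L is finite.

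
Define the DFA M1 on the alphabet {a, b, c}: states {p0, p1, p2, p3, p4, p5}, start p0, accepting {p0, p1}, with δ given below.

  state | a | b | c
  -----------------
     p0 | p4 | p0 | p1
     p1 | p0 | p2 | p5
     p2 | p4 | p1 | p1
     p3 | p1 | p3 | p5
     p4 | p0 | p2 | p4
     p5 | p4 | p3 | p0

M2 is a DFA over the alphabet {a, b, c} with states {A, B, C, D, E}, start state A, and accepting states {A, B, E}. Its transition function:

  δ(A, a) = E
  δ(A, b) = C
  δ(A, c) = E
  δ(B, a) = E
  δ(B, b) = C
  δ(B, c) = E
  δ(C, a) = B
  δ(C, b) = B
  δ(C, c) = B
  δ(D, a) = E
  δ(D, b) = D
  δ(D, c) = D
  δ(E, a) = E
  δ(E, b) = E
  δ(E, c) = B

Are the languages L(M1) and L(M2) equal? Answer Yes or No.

The string b is accepted by M1 but rejected by M2.
So L(M1) ≠ L(M2).

No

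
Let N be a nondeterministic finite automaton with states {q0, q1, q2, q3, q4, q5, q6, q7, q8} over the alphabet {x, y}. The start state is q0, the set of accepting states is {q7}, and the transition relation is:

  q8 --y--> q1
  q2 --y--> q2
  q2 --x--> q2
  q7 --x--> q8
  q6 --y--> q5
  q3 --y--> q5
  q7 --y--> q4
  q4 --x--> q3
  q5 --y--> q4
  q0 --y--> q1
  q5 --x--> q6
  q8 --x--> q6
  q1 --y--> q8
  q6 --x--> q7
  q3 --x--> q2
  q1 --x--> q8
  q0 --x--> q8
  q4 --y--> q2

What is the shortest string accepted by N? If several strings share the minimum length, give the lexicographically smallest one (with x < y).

A breadth-first search from q0 reaches an accepting state first via the path q0 → q8 → q6 → q7 on input xxx.
No string of length < 3 is accepted (BFS exhausts all shorter strings without reaching an accepting state), and xxx is the lexicographically least accepting string of length 3.

xxx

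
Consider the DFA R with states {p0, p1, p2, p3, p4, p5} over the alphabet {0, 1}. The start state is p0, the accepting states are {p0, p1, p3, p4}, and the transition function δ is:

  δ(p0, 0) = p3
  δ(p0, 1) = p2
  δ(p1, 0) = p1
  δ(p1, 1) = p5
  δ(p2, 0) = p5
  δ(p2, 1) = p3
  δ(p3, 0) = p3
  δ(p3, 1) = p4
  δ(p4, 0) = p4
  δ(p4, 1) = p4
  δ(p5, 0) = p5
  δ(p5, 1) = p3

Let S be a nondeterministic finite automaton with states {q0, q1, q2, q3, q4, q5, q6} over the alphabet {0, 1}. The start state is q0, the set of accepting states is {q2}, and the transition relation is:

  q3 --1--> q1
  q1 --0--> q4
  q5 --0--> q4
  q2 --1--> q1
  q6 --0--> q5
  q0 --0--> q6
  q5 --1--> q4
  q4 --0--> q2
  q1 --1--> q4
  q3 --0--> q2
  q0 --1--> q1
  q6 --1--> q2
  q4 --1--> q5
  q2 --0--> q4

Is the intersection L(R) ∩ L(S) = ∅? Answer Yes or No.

No

The string 01 is accepted by both R and S.
Hence L(R) ∩ L(S) ≠ ∅.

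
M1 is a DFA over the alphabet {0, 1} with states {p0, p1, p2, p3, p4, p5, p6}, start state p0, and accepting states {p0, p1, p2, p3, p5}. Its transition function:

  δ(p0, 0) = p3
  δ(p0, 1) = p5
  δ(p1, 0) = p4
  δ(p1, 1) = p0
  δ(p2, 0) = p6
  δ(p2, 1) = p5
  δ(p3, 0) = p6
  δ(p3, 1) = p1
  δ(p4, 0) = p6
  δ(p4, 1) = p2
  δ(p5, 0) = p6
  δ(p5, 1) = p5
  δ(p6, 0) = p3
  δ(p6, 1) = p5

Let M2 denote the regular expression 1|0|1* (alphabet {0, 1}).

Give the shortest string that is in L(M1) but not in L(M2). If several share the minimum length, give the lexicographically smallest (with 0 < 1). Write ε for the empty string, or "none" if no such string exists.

01

The string 01 is accepted by M1 but not by M2.
No shorter string lies in the difference, and 01 is the lexicographically first length-2 string in L(M1) \ L(M2).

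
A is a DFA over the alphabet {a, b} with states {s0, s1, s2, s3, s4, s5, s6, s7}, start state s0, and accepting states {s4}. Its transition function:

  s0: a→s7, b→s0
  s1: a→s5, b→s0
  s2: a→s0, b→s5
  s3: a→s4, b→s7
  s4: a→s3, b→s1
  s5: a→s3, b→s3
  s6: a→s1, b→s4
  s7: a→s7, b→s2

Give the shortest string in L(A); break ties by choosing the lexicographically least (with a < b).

abbaa

A breadth-first search from s0 reaches an accepting state first via the path s0 → s7 → s2 → s5 → s3 → s4 on input abbaa.
No string of length < 5 is accepted (BFS exhausts all shorter strings without reaching an accepting state), and abbaa is the lexicographically least accepting string of length 5.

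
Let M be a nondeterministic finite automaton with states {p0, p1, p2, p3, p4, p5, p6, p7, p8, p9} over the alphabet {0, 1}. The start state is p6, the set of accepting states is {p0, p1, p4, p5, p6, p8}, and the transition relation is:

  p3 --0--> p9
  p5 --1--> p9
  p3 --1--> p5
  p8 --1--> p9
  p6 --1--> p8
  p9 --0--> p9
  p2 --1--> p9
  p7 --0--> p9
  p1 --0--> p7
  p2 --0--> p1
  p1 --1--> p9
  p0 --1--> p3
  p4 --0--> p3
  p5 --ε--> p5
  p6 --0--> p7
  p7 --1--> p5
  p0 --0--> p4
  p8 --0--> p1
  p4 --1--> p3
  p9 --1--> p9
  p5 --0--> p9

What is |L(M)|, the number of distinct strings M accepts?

5

The useful subgraph on states {p1, p5, p6, p7, p8} is acyclic, so L(M) is finite; the longest accepting path visits 5 useful states, giving maximum string length 4.
Counting accepting paths from p6 by length: 1 of length 0, 1 of length 1, 2 of length 2, 1 of length 4. Total 5.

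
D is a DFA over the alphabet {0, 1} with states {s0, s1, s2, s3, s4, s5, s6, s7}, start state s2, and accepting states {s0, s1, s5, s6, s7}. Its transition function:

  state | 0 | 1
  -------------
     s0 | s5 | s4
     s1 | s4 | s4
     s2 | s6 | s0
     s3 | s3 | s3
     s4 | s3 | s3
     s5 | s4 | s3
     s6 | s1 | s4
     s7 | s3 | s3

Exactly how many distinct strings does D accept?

The useful subgraph on states {s0, s1, s2, s5, s6} is acyclic, so L(D) is finite; the longest accepting path visits 3 useful states, giving maximum string length 2.
Counting accepting paths from s2 by length: 2 of length 1, 2 of length 2. Total 4.

4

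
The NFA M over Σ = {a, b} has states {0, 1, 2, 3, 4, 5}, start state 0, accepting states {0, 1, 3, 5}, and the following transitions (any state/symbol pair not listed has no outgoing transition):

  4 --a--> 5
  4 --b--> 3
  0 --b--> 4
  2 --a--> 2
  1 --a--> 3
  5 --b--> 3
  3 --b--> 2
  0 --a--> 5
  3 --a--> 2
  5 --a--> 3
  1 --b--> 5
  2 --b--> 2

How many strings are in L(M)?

The useful subgraph on states {0, 3, 4, 5} is acyclic, so L(M) is finite; the longest accepting path visits 4 useful states, giving maximum string length 3.
Counting accepting paths from 0 by length: 1 of length 0, 1 of length 1, 4 of length 2, 2 of length 3. Total 8.

8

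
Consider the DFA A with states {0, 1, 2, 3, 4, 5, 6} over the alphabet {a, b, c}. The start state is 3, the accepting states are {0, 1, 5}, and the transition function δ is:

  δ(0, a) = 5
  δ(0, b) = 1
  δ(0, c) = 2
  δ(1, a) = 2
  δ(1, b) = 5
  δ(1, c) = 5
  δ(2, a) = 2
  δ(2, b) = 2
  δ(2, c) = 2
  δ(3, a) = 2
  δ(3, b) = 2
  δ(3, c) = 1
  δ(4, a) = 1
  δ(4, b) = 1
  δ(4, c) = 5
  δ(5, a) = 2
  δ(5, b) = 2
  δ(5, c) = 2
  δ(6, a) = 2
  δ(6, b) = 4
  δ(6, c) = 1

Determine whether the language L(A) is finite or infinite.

finite

The useful states (reachable from 3 and able to reach an accepting state) are {1, 3, 5}.
Restricted to these states the transition graph has no cycle, so every accepting path has bounded length and L is finite.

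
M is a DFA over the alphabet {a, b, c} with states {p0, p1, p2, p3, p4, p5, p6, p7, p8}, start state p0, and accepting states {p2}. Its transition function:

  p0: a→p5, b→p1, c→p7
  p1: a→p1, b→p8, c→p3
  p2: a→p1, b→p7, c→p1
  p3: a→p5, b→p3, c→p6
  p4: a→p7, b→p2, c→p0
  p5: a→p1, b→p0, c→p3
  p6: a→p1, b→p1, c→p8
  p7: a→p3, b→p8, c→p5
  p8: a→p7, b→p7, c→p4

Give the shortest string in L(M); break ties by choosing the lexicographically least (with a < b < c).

bbcb

A breadth-first search from p0 reaches an accepting state first via the path p0 → p1 → p8 → p4 → p2 on input bbcb.
No string of length < 4 is accepted (BFS exhausts all shorter strings without reaching an accepting state), and bbcb is the lexicographically least accepting string of length 4.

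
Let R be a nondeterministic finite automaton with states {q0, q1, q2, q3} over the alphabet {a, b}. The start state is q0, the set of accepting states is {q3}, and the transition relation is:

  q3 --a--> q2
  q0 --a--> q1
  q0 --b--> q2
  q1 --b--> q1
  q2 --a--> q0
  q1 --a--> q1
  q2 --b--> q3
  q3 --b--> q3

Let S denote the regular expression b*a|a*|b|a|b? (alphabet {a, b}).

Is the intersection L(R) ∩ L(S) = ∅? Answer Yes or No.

Yes

Converting the expression S to a DFA (subset construction, then merging equivalent states) gives the minimal DFA with states {s0, s1, s2, s3, s4, s5}, start state s0, accepting states {s0, s1, s2, s4} and transitions s0: a→s1, b→s2; s1: a→s1, b→s3; s2: a→s4, b→s5; s3: a→s3, b→s3; s4: a→s3, b→s3; s5: a→s4, b→s5.
Exploring the product automaton R × S from the start pair (q0, s0), following both machines on each input symbol, reaches 10 state pairs: (q0, s0), (q1, s1), (q2, s2), (q1, s3), (q0, s4), (q3, s5), (q2, s3), (q2, s4), (q0, s3), (q3, s3).
R accepts in {q3} and S accepts in {s0, s1, s2, s4}; no reachable pair has both components accepting, so no string drives both machines to acceptance simultaneously and L(R) ∩ L(S) = ∅.
So no string is accepted by both, and the intersection is empty.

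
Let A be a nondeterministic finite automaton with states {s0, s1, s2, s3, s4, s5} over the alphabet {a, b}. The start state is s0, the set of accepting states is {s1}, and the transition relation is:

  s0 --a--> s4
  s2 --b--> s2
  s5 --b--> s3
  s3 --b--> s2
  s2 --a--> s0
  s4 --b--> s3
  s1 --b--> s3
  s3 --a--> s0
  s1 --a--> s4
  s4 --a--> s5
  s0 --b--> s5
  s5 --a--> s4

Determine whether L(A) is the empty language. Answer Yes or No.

Yes

The states reachable from the start state are {s0, s2, s3, s4, s5}.
None of the accepting states {s1} is reachable, so no string is accepted and L(A) = ∅.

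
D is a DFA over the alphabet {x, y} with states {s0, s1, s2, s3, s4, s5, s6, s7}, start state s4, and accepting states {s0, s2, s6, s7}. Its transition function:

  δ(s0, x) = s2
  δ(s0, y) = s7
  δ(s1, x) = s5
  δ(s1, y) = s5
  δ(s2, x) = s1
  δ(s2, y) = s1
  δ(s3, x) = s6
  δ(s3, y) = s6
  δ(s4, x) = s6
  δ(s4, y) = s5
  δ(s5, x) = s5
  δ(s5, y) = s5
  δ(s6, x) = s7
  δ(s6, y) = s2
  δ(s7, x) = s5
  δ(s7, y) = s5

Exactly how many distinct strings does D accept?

3

The useful subgraph on states {s2, s4, s6, s7} is acyclic, so L(D) is finite; the longest accepting path visits 3 useful states, giving maximum string length 2.
Counting accepting paths from s4 by length: 1 of length 1, 2 of length 2. Total 3.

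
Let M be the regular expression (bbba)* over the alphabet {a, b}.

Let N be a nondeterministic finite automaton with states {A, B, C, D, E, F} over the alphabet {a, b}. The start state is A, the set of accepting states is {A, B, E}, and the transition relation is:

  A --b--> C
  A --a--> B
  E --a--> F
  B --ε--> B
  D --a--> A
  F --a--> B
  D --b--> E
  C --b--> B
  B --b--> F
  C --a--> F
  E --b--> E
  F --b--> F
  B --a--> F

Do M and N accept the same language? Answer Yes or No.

No

The string a is accepted by N but rejected by M.
So L(M) ≠ L(N).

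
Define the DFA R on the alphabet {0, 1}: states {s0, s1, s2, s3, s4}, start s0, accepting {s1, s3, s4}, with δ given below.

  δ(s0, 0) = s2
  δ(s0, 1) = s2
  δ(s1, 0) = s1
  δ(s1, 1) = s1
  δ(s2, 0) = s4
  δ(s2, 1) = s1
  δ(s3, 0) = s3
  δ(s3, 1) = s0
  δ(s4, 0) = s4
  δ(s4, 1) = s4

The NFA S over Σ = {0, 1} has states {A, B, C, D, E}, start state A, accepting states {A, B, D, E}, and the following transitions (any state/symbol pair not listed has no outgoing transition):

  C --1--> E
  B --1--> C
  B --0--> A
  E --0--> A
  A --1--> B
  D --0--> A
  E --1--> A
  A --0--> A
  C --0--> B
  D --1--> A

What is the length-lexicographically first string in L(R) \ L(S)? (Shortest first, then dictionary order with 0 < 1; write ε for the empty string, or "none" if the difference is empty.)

11

The string 11 is accepted by R but not by S.
No shorter string lies in the difference, and 11 is the lexicographically first length-2 string in L(R) \ L(S).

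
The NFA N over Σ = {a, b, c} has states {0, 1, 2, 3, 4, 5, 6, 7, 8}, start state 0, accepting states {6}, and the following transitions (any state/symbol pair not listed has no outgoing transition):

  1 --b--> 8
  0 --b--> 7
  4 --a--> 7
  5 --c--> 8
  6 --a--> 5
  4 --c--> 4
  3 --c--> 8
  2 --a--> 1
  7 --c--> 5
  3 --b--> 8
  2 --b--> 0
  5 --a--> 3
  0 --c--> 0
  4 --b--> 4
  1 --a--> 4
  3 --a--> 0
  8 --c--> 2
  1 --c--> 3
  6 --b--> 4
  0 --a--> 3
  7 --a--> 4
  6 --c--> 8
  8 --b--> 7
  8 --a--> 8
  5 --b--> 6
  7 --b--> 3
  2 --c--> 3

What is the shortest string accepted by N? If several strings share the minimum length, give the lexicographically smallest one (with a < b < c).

A breadth-first search from 0 reaches an accepting state first via the path 0 → 7 → 5 → 6 on input bcb.
No string of length < 3 is accepted (BFS exhausts all shorter strings without reaching an accepting state), and bcb is the lexicographically least accepting string of length 3.

bcb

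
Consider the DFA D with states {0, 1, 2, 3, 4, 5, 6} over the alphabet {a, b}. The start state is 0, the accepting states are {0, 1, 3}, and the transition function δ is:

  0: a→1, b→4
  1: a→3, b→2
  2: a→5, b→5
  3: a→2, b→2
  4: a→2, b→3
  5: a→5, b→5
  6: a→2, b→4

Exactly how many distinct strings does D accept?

4

The useful subgraph on states {0, 1, 3, 4} is acyclic, so L(D) is finite; the longest accepting path visits 3 useful states, giving maximum string length 2.
Counting accepting paths from 0 by length: 1 of length 0, 1 of length 1, 2 of length 2. Total 4.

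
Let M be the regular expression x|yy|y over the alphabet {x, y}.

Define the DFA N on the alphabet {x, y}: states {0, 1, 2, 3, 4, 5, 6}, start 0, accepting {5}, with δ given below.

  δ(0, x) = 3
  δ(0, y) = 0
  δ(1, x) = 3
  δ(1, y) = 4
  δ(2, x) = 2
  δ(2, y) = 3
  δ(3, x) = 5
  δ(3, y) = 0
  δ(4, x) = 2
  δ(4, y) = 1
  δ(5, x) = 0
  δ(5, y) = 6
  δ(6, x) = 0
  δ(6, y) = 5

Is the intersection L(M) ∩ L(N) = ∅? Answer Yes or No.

Yes

Converting the expression M to a DFA (subset construction, then merging equivalent states) gives the minimal DFA with states {m0, m1, m2, m3}, start state m0, accepting states {m1, m2} and transitions m0: x→m1, y→m2; m1: x→m3, y→m3; m2: x→m3, y→m1; m3: x→m3, y→m3.
Exploring the product automaton M × N from the start pair (m0, 0), following both machines on each input symbol, reaches 8 state pairs: (m0, 0), (m1, 3), (m2, 0), (m3, 5), (m3, 0), (m3, 3), (m1, 0), (m3, 6).
M accepts in {m1, m2} and N accepts in {5}; no reachable pair has both components accepting, so no string drives both machines to acceptance simultaneously and L(M) ∩ L(N) = ∅.
So no string is accepted by both, and the intersection is empty.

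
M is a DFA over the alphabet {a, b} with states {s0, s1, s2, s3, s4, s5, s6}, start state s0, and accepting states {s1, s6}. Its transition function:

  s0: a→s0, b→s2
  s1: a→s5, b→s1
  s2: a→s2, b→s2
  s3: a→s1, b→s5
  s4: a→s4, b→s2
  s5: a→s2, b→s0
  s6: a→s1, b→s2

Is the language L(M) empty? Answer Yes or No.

The states reachable from the start state are {s0, s2}.
None of the accepting states {s1, s6} is reachable, so no string is accepted and L(M) = ∅.

Yes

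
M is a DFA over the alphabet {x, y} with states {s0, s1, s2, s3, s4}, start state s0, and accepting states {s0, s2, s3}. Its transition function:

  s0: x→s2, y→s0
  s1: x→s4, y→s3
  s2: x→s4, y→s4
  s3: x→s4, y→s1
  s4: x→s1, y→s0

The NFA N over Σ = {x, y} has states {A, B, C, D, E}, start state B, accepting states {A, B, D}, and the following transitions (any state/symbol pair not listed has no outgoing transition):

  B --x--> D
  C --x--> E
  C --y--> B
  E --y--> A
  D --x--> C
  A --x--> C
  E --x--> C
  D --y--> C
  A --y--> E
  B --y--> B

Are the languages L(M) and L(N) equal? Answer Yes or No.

Exploring the product automaton M × N from the start pair (s0, B), following both machines on each input symbol, reaches 5 state pairs: (s0, B), (s2, D), (s4, C), (s1, E), (s3, A).
M accepts in {s0, s2, s3} and N accepts in {A, B, D}. In every reachable pair the two components are either both accepting — (s0, B), (s2, D), (s3, A) — or both non-accepting, so no string is accepted by exactly one of the machines: L(M) \ L(N) and L(N) \ L(M) are both empty.
Hence every string is accepted by M iff it is accepted by N, and the two languages coincide.

Yes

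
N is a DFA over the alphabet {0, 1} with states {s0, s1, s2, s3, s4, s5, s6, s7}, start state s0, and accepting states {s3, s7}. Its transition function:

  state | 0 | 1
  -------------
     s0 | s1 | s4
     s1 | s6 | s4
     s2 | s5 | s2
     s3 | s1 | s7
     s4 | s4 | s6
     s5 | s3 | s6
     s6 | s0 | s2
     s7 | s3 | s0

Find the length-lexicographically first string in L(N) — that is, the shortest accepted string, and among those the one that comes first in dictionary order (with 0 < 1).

A breadth-first search from s0 reaches an accepting state first via the path s0 → s1 → s6 → s2 → s5 → s3 on input 00100.
No string of length < 5 is accepted (BFS exhausts all shorter strings without reaching an accepting state), and 00100 is the lexicographically least accepting string of length 5.

00100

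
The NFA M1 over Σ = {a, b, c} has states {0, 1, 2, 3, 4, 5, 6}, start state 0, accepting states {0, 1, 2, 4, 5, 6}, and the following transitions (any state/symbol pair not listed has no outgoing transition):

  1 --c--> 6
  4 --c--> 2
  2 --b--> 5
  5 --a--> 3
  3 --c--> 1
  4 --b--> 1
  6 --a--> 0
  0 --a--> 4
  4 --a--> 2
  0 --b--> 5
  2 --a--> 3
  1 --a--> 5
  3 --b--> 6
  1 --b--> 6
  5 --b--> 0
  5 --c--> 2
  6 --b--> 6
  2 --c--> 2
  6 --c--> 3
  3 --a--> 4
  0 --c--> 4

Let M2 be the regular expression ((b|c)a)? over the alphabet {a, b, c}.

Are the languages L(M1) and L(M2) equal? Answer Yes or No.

The string a is accepted by M1 but rejected by M2.
So L(M1) ≠ L(M2).

No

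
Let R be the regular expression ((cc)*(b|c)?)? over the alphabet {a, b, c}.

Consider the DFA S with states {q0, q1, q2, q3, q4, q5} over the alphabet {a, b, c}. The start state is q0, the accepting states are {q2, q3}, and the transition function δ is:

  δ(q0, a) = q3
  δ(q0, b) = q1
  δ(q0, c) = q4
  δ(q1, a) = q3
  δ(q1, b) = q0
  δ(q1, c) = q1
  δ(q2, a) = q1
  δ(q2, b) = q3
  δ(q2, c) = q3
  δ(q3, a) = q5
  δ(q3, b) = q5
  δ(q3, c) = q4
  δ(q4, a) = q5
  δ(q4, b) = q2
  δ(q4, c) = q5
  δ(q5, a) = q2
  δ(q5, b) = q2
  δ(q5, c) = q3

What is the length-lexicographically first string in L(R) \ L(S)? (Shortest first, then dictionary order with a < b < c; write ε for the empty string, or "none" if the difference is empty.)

ε

The empty string ε is accepted by R but not by S.
Since ε is the unique shortest string, it is the required witness.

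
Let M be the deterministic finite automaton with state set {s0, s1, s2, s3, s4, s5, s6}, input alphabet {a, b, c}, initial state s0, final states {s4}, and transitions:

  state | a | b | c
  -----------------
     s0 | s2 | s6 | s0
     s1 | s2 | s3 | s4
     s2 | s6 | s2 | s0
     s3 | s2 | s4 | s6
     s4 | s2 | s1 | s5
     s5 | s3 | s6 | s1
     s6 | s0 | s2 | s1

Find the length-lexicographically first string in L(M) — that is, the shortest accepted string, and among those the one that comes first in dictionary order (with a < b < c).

bcc

A breadth-first search from s0 reaches an accepting state first via the path s0 → s6 → s1 → s4 on input bcc.
No string of length < 3 is accepted (BFS exhausts all shorter strings without reaching an accepting state), and bcc is the lexicographically least accepting string of length 3.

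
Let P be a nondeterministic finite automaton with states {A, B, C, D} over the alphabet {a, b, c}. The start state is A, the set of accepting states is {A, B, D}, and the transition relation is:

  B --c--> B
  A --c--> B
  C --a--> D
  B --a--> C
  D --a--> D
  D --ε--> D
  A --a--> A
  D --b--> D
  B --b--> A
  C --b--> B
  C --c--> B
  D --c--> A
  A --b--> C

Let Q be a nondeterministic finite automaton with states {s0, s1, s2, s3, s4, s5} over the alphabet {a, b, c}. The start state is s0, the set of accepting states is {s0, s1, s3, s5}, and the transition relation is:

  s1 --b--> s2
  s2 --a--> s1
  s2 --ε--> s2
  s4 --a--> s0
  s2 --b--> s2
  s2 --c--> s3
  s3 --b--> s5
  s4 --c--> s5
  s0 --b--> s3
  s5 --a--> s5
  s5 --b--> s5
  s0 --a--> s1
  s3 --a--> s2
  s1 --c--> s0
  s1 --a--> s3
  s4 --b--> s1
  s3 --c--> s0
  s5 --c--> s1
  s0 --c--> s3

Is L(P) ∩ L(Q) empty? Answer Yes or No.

No

The empty string ε is accepted by both P and Q.
Hence L(P) ∩ L(Q) ≠ ∅.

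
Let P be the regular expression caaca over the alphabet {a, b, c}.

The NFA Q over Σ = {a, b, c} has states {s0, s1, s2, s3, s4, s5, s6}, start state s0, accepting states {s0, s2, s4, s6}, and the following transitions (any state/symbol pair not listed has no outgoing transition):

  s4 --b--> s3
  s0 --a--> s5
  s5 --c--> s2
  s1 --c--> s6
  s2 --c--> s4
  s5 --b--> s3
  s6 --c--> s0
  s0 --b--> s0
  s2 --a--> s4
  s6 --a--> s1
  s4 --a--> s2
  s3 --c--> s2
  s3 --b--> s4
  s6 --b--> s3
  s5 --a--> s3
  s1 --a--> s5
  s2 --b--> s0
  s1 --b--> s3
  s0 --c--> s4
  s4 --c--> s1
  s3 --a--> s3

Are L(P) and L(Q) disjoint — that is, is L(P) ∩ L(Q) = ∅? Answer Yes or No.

Converting the expression P to a DFA (subset construction, then merging equivalent states) gives the minimal DFA with states {p0, p1, p2, p3, p4, p5, p6}, start state p0, accepting states {p6} and transitions p0: a→p1, b→p1, c→p2; p1: a→p1, b→p1, c→p1; p2: a→p3, b→p1, c→p1; p3: a→p4, b→p1, c→p1; p4: a→p1, b→p1, c→p5; p5: a→p6, b→p1, c→p1; p6: a→p1, b→p1, c→p1.
Exploring the product automaton P × Q from the start pair (p0, s0), following both machines on each input symbol, reaches 13 state pairs: (p0, s0), (p1, s5), (p1, s0), (p2, s4), (p1, s3), (p1, s2), (p1, s4), (p3, s2), (p1, s1), (p4, s4), (p1, s6), (p5, s1), (p6, s5).
P accepts in {p6} and Q accepts in {s0, s2, s4, s6}; no reachable pair has both components accepting, so no string drives both machines to acceptance simultaneously and L(P) ∩ L(Q) = ∅.
So no string is accepted by both, and the intersection is empty.

Yes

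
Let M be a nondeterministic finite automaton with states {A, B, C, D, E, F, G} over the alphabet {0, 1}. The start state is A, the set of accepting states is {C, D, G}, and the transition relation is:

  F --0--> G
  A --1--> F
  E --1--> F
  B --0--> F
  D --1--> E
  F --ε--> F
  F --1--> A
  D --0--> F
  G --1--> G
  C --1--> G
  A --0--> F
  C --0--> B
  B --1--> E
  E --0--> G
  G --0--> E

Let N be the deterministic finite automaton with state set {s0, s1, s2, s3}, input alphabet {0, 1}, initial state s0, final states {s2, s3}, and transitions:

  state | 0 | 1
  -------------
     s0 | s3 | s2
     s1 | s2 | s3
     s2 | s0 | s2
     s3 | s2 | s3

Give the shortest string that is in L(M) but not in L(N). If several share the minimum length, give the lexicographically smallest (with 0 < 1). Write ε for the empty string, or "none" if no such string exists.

The string 10 is accepted by M but not by N.
No shorter string lies in the difference, and 10 is the lexicographically first length-2 string in L(M) \ L(N).

10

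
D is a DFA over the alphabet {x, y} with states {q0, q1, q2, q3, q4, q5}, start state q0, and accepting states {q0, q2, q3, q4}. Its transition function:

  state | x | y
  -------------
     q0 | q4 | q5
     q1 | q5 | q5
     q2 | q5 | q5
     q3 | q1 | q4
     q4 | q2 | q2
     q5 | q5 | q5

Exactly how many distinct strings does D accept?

4

The useful subgraph on states {q0, q2, q4} is acyclic, so L(D) is finite; the longest accepting path visits 3 useful states, giving maximum string length 2.
Counting accepting paths from q0 by length: 1 of length 0, 1 of length 1, 2 of length 2. Total 4.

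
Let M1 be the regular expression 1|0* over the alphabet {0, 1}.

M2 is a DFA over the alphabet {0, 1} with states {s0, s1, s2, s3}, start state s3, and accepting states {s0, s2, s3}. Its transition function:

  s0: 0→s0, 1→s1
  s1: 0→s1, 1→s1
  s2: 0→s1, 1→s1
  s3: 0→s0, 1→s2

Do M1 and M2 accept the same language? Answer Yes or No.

Yes

Converting the expression M1 to a DFA (subset construction, then merging equivalent states) gives the minimal DFA with states {r0, r1, r2, r3}, start state r0, accepting states {r0, r1, r2} and transitions r0: 0→r1, 1→r2; r1: 0→r1, 1→r3; r2: 0→r3, 1→r3; r3: 0→r3, 1→r3.
Exploring the product automaton M1 × M2 from the start pair (r0, s3), following both machines on each input symbol, reaches 4 state pairs: (r0, s3), (r1, s0), (r2, s2), (r3, s1).
M1 accepts in {r0, r1, r2} and M2 accepts in {s0, s2, s3}. In every reachable pair the two components are either both accepting — (r0, s3), (r1, s0), (r2, s2) — or both non-accepting, so no string is accepted by exactly one of the machines: L(M1) \ L(M2) and L(M2) \ L(M1) are both empty.
Hence every string is accepted by M1 iff it is accepted by M2, and the two languages coincide.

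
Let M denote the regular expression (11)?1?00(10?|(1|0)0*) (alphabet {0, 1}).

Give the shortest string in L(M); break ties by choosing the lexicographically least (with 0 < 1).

000

By inspection of the expression, no string of length less than 3 matches, and 000 is the lexicographically first match of length 3.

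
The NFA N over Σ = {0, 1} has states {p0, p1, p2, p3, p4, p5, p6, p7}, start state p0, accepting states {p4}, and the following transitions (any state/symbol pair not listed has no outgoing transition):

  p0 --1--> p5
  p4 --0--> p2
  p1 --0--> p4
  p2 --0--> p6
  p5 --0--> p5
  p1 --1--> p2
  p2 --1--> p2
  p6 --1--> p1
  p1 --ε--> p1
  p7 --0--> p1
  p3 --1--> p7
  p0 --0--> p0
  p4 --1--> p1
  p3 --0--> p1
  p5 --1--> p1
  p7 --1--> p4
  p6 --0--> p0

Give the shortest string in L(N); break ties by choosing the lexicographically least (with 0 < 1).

A breadth-first search from p0 reaches an accepting state first via the path p0 → p5 → p1 → p4 on input 110.
No string of length < 3 is accepted (BFS exhausts all shorter strings without reaching an accepting state), and 110 is the lexicographically least accepting string of length 3.

110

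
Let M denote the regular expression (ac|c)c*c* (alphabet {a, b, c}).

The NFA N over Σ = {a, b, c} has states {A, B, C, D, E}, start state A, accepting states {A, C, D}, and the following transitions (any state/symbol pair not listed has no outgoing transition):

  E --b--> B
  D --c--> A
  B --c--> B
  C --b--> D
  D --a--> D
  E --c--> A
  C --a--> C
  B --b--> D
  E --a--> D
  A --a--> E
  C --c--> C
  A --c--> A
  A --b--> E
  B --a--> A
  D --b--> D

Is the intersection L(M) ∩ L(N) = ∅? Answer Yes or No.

No

The string c is accepted by both M and N.
Hence L(M) ∩ L(N) ≠ ∅.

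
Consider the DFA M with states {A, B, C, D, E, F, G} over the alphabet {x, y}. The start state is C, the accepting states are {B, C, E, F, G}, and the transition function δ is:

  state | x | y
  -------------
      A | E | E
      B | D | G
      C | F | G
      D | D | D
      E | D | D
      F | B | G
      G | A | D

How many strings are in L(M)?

The useful subgraph on states {A, B, C, E, F, G} is acyclic, so L(M) is finite; the longest accepting path visits 6 useful states, giving maximum string length 5.
Counting accepting paths from C by length: 1 of length 0, 2 of length 1, 2 of length 2, 3 of length 3, 2 of length 4, 2 of length 5. Total 12.

12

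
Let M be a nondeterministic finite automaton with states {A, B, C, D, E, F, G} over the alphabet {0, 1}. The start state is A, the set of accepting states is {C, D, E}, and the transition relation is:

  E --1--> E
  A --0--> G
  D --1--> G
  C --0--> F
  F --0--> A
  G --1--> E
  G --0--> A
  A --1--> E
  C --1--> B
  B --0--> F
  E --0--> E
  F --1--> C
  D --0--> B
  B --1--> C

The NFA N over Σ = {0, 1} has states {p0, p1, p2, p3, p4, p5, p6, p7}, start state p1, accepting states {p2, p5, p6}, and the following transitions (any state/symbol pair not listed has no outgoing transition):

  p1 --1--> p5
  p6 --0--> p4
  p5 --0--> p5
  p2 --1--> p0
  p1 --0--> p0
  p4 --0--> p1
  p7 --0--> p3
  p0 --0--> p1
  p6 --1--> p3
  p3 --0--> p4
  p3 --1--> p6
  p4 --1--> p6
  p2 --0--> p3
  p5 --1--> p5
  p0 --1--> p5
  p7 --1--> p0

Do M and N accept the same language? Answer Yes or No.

Yes

Exploring the product automaton M × N from the start pair (A, p1), following both machines on each input symbol, reaches 3 state pairs: (A, p1), (G, p0), (E, p5).
M accepts in {C, D, E} and N accepts in {p2, p5, p6}. In every reachable pair the two components are either both accepting — (E, p5) — or both non-accepting, so no string is accepted by exactly one of the machines: L(M) \ L(N) and L(N) \ L(M) are both empty.
Hence every string is accepted by M iff it is accepted by N, and the two languages coincide.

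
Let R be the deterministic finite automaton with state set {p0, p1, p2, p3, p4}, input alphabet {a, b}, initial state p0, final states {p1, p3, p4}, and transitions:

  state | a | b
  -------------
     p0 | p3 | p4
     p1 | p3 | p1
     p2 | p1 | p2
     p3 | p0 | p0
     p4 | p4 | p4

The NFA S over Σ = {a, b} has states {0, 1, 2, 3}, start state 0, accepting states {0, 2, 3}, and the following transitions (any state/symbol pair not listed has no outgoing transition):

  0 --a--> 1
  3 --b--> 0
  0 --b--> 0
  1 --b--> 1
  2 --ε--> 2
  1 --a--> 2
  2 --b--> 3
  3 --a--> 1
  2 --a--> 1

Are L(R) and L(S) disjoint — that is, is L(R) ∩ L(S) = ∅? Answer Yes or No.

No

The string b is accepted by both R and S.
Hence L(R) ∩ L(S) ≠ ∅.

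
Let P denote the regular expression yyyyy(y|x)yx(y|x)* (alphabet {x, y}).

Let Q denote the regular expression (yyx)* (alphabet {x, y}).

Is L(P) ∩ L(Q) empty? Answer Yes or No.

Converting the expression P to a DFA (subset construction, then merging equivalent states) gives the minimal DFA with states {p0, p1, p2, p3, p4, p5, p6, p7, p8, p9}, start state p0, accepting states {p9} and transitions p0: x→p1, y→p2; p1: x→p1, y→p1; p2: x→p1, y→p3; p3: x→p1, y→p4; p4: x→p1, y→p5; p5: x→p1, y→p6; p6: x→p7, y→p7; p7: x→p1, y→p8; p8: x→p9, y→p1; p9: x→p9, y→p9.
Converting the expression Q to a DFA (subset construction, then merging equivalent states) gives the minimal DFA with states {q0, q1, q2, q3}, start state q0, accepting states {q0} and transitions q0: x→q1, y→q2; q1: x→q1, y→q1; q2: x→q1, y→q3; q3: x→q0, y→q1.
Exploring the product automaton P × Q from the start pair (p0, q0), following both machines on each input symbol, reaches 13 state pairs: (p0, q0), (p1, q1), (p2, q2), (p3, q3), (p1, q0), (p4, q1), (p1, q2), (p5, q1), (p1, q3), (p6, q1), (p7, q1), (p8, q1), (p9, q1).
P accepts in {p9} and Q accepts in {q0}; no reachable pair has both components accepting, so no string drives both machines to acceptance simultaneously and L(P) ∩ L(Q) = ∅.
So no string is accepted by both, and the intersection is empty.

Yes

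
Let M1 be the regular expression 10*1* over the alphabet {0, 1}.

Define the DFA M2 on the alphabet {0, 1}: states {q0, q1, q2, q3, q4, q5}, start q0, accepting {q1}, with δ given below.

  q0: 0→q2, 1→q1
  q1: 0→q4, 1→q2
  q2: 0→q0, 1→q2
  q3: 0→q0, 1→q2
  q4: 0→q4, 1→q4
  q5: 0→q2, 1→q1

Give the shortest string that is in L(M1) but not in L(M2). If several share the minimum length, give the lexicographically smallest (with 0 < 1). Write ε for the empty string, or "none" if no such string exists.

10

The string 10 is accepted by M1 but not by M2.
No shorter string lies in the difference, and 10 is the lexicographically first length-2 string in L(M1) \ L(M2).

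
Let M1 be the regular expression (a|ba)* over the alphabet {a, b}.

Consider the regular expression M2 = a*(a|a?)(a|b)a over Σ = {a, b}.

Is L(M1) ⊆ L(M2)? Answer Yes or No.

No

The empty string ε is in L(M1) but not in L(M2).
So L(M1) ⊄ L(M2).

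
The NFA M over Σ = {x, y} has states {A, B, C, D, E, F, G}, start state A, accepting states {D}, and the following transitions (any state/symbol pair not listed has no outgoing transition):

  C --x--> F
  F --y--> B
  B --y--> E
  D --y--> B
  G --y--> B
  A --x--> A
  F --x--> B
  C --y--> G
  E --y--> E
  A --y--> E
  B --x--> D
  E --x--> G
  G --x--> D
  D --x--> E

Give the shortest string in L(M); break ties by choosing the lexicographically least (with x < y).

A breadth-first search from A reaches an accepting state first via the path A → E → G → D on input yxx.
No string of length < 3 is accepted (BFS exhausts all shorter strings without reaching an accepting state), and yxx is the lexicographically least accepting string of length 3.

yxx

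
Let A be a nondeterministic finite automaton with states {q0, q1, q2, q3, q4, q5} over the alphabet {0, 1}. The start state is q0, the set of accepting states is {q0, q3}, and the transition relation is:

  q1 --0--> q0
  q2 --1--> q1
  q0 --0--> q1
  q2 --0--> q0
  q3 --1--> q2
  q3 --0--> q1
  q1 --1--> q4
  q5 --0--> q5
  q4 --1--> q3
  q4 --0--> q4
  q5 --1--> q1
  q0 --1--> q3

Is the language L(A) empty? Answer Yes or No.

The empty string ε is accepted: the run q0 ends in the accepting state q0.
Since at least one string is accepted, L(A) is not empty.

No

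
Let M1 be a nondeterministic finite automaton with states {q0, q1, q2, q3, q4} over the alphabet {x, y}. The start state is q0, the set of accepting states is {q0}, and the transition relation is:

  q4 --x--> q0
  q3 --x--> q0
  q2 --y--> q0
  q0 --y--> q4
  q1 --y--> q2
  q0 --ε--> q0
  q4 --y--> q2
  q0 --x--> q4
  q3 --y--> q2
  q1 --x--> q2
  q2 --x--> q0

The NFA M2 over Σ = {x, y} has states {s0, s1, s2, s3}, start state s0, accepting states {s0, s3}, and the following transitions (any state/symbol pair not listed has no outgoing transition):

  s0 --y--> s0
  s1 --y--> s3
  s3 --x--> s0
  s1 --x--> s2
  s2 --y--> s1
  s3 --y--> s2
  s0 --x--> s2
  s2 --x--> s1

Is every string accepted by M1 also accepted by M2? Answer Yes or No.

No

The string xx is in L(M1) but not in L(M2).
So L(M1) ⊄ L(M2).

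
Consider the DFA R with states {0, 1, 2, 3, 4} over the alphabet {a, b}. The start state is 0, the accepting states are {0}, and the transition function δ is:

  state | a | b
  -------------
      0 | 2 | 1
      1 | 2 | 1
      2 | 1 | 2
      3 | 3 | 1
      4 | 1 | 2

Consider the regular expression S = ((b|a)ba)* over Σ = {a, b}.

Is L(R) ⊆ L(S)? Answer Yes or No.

Yes

Converting the expression S to a DFA (subset construction, then merging equivalent states) gives the minimal DFA with states {s0, s1, s2, s3}, start state s0, accepting states {s0} and transitions s0: a→s1, b→s1; s1: a→s2, b→s3; s2: a→s2, b→s2; s3: a→s0, b→s2.
Exploring the product automaton R × S from the start pair (0, s0), following both machines on each input symbol, reaches 9 state pairs: (0, s0), (2, s1), (1, s1), (1, s2), (2, s3), (2, s2), (1, s3), (1, s0), (2, s0).
R accepts in {0} and S accepts in {s0}. The reachable pairs whose R-component is accepting are (0, s0); in each of them the S-component is accepting too, so the product for L(R) \ L(S) (R-component accepting, S-component rejecting) has no reachable accepting pair and the difference is empty.
Hence every string in L(R) is also in L(S).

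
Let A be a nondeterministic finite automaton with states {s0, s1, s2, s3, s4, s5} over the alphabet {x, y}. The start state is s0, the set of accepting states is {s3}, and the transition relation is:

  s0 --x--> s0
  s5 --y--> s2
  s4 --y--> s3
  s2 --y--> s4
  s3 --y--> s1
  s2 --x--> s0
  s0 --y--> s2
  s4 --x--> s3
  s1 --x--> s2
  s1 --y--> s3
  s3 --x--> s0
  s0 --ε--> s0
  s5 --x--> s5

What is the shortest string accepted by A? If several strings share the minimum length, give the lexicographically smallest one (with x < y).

A breadth-first search from s0 reaches an accepting state first via the path s0 → s2 → s4 → s3 on input yyx.
No string of length < 3 is accepted (BFS exhausts all shorter strings without reaching an accepting state), and yyx is the lexicographically least accepting string of length 3.

yyx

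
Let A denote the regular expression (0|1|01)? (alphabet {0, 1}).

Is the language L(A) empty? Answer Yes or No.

The empty string ε matches the expression, so it belongs to L(A).
Since L(A) contains at least one string, it is not empty.

No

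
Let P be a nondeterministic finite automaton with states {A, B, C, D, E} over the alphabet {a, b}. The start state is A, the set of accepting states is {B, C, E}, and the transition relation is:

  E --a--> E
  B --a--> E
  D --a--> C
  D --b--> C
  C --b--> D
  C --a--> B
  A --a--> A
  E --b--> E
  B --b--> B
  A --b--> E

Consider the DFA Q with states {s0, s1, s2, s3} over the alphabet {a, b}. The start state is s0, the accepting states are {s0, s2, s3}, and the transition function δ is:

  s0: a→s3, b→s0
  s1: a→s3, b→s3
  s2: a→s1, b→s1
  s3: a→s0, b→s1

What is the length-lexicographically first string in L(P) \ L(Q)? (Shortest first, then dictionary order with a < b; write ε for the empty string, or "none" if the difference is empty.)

The string ab is accepted by P but not by Q.
No shorter string lies in the difference, and ab is the lexicographically first length-2 string in L(P) \ L(Q).

ab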